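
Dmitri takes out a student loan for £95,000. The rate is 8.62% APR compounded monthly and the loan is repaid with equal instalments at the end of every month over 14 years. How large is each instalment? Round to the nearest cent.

i = 0.0862/12 = 0.00718333 per month; n = 14·12 = 168.
PMT = 95000 / ( [1 − (1+0.00718333)^(−168)] / 0.00718333 ) = 95000 / 97.385665 = 975.5029

£975.50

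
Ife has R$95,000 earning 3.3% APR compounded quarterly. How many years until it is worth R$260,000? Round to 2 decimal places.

Periodic rate i = 0.033/4 = 0.00825.
(1+i)^n = 260000/95000 = 2.73684, so n = ln 2.73684 / ln 1.00825 = 122.5397 quarters
= 122.5397/4 years

30.63 years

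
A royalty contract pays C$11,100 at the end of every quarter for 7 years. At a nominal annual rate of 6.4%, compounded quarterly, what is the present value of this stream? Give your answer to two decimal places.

C$248,935.26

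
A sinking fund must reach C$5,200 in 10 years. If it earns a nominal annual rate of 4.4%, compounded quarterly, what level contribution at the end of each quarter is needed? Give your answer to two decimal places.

C$104.19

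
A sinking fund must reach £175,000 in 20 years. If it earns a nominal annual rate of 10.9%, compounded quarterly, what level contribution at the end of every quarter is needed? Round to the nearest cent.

Periodic rate i = 0.109/4 = 0.02725; n = 20 × 4 = 80 periods.
PMT = 175000 / ( [(1+0.02725)^80 − 1] / 0.02725 ) = 175000 / 278.603854 = 628.1320

£628.13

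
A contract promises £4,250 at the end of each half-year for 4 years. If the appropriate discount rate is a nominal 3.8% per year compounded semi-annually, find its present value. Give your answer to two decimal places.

£31,267.91

With 2 periods per year: i = 0.019, n = 8.
PV = 4250 × [1 − (1+0.019)^(−8)] / 0.019 = 4250 × 7.357156 = 31,267.9115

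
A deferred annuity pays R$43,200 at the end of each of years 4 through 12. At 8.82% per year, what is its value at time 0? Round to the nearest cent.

PV at t=3 (ordinary 9-year annuity): 43200 × a(9|0.0882) = 43200 × 6.039369 = 260,900.7278
PV₀ = 260,900.7278 / (1+0.0882)^3 = 260,900.7278 / 1.288624 = 202,464.6122

R$202,464.61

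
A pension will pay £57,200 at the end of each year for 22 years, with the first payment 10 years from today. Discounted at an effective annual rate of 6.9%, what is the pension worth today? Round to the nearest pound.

£349,953

PV at t=9 (ordinary 22-year annuity): 57200 × a(22|0.069) = 57200 × 11.153562 = 637,983.7233
Discount back 9 years: 637,983.7233 × (1+0.069)^(−9) = 637,983.7233 × 0.548530 = 349,953.4279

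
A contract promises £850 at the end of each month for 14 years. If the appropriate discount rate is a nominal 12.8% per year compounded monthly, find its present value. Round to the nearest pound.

i = 0.128/12 = 0.0106667 per month; n = 14·12 = 168.
PV = PMT · [1 − (1+i)^(−n)] / i = 850 · 77.979808 = 66,282.8368

£66,283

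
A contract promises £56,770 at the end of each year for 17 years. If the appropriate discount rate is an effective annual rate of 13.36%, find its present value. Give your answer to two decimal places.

£374,517.64

PV = PMT · [1 − (1+i)^(−n)] / i = 56770 · 6.597105 = 374,517.6446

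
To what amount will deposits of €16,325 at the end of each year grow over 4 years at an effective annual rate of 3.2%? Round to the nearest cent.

FV = PMT · [(1+i)^n − 1] / i = 16325 · 4.196129 = 68,501.8021

€68,501.80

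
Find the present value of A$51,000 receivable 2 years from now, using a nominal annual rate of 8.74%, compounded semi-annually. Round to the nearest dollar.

i = 0.0874/2 = 0.0437 per half-year; n = 2·2 = 4.
PV = 51,000 / (1 + 0.0437)^4 = 51,000 / 1.186596 = 42,980.1020

A$42,980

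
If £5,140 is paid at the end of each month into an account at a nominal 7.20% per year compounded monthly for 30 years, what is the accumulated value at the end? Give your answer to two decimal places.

£6,523,818.77

Periodic rate i = 0.072/12 = 0.006; n = 30 × 12 = 360 periods.
Accumulation factor s(360|0.006) = 1269.225442; FV = 5140 × 1269.225442 = 6,523,818.7728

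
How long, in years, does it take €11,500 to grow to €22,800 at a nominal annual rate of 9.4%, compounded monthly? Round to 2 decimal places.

Periodic rate i = 0.094/12 = 0.00783333.
(1+i)^n = 22800/11500 = 1.98261, so n = ln 1.98261 / ln 1.00783 = 87.7137 months
= 87.7137/12 years

7.31 years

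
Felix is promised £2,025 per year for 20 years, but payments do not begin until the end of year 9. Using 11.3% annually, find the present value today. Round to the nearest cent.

£6,715.71

PV at t=8 (ordinary 20-year annuity): 2025 × a(20|0.113) = 2025 × 7.809594 = 15,814.4271
Discount back 8 years: 15,814.4271 × (1+0.113)^(−8) = 15,814.4271 × 0.424657 = 6,715.7133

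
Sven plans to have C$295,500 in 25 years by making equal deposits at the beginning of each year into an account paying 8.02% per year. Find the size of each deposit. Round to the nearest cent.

C$3,731.06

PMT = 295500 / ( [(1+0.0802)^25 − 1] / 0.0802 × (1+i) ) = 295500 / 79.200098 = 3,731.0560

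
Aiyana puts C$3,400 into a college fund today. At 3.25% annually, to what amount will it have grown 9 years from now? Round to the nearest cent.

FV = 3,400 × (1 + 0.0325)^9 = 4,534.0829

C$4,534.08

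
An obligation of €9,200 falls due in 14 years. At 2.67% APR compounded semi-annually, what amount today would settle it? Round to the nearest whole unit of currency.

Periodic rate i = 0.0267/2 = 0.01335; n = 14 × 2 = 28 periods.
PV = FV·(1+i)^(−n) = 9,200 × 0.689818 = 6,346.3295

€6,346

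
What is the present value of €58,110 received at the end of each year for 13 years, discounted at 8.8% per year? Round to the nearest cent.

€439,747.48

PV = PMT · [1 − (1+i)^(−n)] / i = 58110 · 7.567501 = 439,747.4842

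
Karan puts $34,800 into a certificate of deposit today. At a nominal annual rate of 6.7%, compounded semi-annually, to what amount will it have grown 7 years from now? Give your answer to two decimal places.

$55,198.33

With 2 periods per year: i = 0.0335, n = 14.
FV = 34,800 × (1 + 0.0335)^14 = 55,198.3349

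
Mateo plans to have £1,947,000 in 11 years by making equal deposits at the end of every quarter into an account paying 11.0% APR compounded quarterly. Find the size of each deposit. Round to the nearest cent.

With 4 periods per year: i = 0.0275, n = 44.
PMT = 1.947e+06 / ( [(1+0.0275)^44 − 1] / 0.0275 ) = 1.947e+06 / 83.605035 = 23,288.0710

£23,288.07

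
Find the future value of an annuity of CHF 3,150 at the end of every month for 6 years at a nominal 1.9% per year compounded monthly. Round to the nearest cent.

CHF 240,032.16

With 12 periods per year: i = 0.00158333, n = 72.
Accumulation factor s(72|0.00158333) = 76.200687; FV = 3150 × 76.200687 = 240,032.1649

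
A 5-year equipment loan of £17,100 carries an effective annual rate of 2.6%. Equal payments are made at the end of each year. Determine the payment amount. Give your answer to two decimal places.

Annuity-PV factor = 4.632485; PMT = 17100 / 4.632485 = 3,691.3234

£3,691.32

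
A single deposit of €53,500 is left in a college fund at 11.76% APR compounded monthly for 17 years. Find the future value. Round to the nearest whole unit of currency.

Periodic rate i = 0.1176/12 = 0.0098; n = 17 × 12 = 204 periods.
FV = 53,500 × (1 + 0.0098)^204 = 391,172.6835

€391,173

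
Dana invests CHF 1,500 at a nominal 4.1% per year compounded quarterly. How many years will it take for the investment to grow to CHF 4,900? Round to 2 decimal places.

Periodic rate i = 0.041/4 = 0.01025.
(1+i)^n = 4900/1500 = 3.26667, so n = ln 3.26667 / ln 1.01025 = 116.0806 quarters
= 116.0806/4 years

29.02 years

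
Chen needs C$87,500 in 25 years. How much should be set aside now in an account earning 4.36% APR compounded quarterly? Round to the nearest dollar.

C$29,593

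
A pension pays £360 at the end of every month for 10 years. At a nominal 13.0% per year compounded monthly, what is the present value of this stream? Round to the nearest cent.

i = 0.13/12 = 0.0108333 per month; n = 10·12 = 120.
Annuity factor a(120|0.0108333) = 66.974419; PV = 360 × 66.974419 = 24,110.7907

£24,110.79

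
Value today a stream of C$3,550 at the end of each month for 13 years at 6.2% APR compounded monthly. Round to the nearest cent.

C$379,573.69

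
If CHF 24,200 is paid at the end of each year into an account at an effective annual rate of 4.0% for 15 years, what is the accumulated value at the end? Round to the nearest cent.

CHF 484,570.82

Accumulation factor s(15|0.04) = 20.023588; FV = 24200 × 20.023588 = 484,570.8208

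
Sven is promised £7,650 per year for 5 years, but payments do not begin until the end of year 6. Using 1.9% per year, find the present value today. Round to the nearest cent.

£32,914.84

PV at t=5 (ordinary 5-year annuity): 7650 × a(5|0.019) = 7650 × 4.727171 = 36,162.8565
Discount back 5 years: 36,162.8565 × (1+0.019)^(−5) = 36,162.8565 × 0.910184 = 32,914.8445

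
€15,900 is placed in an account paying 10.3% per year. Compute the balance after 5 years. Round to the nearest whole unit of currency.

FV = PV·(1+i)^n = 15,900 × 1.632592 = 25,958.2067

€25,958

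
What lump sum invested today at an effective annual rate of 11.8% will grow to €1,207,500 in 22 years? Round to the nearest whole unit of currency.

€103,793

PV = 1,207,500 / (1 + 0.118)^22 = 1,207,500 / 11.633749 = 103,792.8558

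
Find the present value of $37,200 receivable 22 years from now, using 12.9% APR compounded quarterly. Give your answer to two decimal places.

$2,277.57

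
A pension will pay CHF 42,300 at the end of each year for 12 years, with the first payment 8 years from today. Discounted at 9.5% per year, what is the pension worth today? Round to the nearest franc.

CHF 156,508

PV at t=7 (ordinary 12-year annuity): 42300 × a(12|0.095) = 42300 × 6.983839 = 295,416.4065
PV₀ = 295,416.4065 / (1+0.095)^7 = 295,416.4065 / 1.887552 = 156,507.7244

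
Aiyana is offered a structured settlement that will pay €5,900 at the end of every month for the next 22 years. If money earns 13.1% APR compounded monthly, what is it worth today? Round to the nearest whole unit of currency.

€509,704

i = 0.131/12 = 0.0109167 per month; n = 22·12 = 264.
PV = PMT · [1 − (1+i)^(−n)] / i = 5900 · 86.390437 = 509,703.5770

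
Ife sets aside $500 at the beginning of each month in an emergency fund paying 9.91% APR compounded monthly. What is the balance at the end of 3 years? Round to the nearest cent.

Periodic rate i = 0.0991/12 = 0.00825833; n = 3 × 12 = 36 periods.
Accumulation factor s(36|0.00825833) × (1+i) = 42.069282; FV = 500 × 42.069282 = 21,034.6412
(annuity-due: payments at period start, so ×(1+i).)

$21,034.64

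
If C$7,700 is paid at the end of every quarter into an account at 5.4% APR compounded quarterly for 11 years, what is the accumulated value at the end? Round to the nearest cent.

Periodic rate i = 0.054/4 = 0.0135; n = 11 × 4 = 44 periods.
Accumulation factor s(44|0.0135) = 59.558202; FV = 7700 × 59.558202 = 458,598.1536

C$458,598.15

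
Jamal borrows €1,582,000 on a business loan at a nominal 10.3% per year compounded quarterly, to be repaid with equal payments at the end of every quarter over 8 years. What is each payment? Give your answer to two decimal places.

€73,171.40

i = 0.103/4 = 0.02575 per quarter; n = 8·4 = 32.
Annuity-PV factor = 21.620470; PMT = 1.582e+06 / 21.620470 = 73,171.3974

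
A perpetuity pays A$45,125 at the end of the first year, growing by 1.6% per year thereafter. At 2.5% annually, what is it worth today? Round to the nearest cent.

PV = D₁/(r − g) = 45125/(0.025 − 0.016) = 5,013,888.8889

A$5,013,888.89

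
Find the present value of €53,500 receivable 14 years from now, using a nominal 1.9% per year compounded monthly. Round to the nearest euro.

€41,013

i = 0.019/12 = 0.00158333 per month; n = 14·12 = 168.
PV = FV·(1+i)^(−n) = 53,500 × 0.766600 = 41,013.1200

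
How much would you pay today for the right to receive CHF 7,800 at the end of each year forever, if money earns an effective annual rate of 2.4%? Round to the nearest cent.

PV = PMT / i = 7800 / 0.024 = 325,000.0000

CHF 325,000.00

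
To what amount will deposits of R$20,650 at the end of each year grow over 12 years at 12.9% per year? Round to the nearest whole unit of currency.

R$526,450

FV = 20650 × [(1+0.129)^12 − 1] / 0.129 = 20650 × 25.493924 = 526,449.5230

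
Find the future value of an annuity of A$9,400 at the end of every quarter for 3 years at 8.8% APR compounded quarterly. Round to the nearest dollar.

A$127,501

Periodic rate i = 0.088/4 = 0.022; n = 3 × 4 = 12 periods.
FV = PMT · [(1+i)^n − 1] / i = 9400 · 13.563941 = 127,501.0468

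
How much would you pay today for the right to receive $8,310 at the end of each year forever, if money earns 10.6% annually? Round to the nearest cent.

PV = C/r = 8310/0.106 = 78,396.2264

$78,396.23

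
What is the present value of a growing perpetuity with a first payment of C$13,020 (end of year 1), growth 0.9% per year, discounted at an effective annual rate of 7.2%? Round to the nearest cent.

PV = PMT / (i − g) = 13020 / (0.072 − 0.009) = 13020 / 0.063000 = 206,666.6667

C$206,666.67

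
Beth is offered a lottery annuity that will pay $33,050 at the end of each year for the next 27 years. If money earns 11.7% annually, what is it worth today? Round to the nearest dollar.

PV = 33050 × [1 − (1+0.117)^(−27)] / 0.117 = 33050 × 8.116107 = 268,237.3229

$268,237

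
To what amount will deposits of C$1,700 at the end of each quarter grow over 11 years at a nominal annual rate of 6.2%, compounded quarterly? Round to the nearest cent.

C$106,113.94

With 4 periods per year: i = 0.0155, n = 44.
Accumulation factor s(44|0.0155) = 62.419963; FV = 1700 × 62.419963 = 106,113.9365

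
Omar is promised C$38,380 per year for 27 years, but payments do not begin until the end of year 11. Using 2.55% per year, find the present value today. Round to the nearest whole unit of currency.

Value one period before first payment (t=10): 38380 × [1 − (1+0.0255)^(−27)] / 0.0255 = 38380 × 19.345732 = 742,489.1856
Discount back 10 years: 742,489.1856 × (1+0.0255)^(−10) = 742,489.1856 × 0.777398 = 577,209.5202

C$577,210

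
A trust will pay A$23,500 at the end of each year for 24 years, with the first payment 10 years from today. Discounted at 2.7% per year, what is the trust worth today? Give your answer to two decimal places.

A$323,500.45

Value one period before first payment (t=9): 23500 × [1 − (1+0.027)^(−24)] / 0.027 = 23500 × 17.496091 = 411,158.1342
PV₀ = 411,158.1342 / (1+0.027)^9 = 411,158.1342 / 1.270966 = 323,500.4538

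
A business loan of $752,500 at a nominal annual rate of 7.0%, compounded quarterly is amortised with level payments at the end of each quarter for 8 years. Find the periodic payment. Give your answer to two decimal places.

$30,911.29

i = 0.07/4 = 0.0175 per quarter; n = 8·4 = 32.
PMT = 752500 / ( [1 − (1+0.0175)^(−32)] / 0.0175 ) = 752500 / 24.343859 = 30,911.2865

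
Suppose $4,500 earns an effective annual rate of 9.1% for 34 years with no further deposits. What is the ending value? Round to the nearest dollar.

FV = PV·(1+i)^n = 4,500 × 19.321530 = 86,946.8863

$86,947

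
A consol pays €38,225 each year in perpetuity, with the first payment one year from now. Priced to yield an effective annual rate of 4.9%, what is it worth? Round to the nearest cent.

PV = PMT / i = 38225 / 0.049 = 780,102.0408

€780,102.04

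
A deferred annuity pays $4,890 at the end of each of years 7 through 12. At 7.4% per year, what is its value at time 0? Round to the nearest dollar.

$15,002

Value one period before first payment (t=6): 4890 × [1 − (1+0.074)^(−6)] / 0.074 = 4890 × 4.708245 = 23,023.3192
PV₀ = 23,023.3192 / (1+0.074)^6 = 23,023.3192 / 1.534708 = 15,001.7612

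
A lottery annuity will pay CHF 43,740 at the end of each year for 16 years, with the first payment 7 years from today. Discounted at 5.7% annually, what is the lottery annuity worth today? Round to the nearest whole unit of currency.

PV at t=6 (ordinary 16-year annuity): 43740 × a(16|0.057) = 43740 × 10.317404 = 451,283.2468
Discount back 6 years: 451,283.2468 × (1+0.057)^(−6) = 451,283.2468 × 0.717051 = 323,593.1260

CHF 323,593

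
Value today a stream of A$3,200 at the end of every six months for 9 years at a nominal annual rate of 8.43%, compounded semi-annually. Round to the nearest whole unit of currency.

A$39,811

i = 0.0843/2 = 0.04215 per half-year; n = 9·2 = 18.
Annuity factor a(18|0.04215) = 12.440918; PV = 3200 × 12.440918 = 39,810.9388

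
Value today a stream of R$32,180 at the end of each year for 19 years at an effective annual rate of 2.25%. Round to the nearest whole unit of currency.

R$493,091

PV = PMT · [1 − (1+i)^(−n)] / i = 32180 · 15.322896 = 493,090.7900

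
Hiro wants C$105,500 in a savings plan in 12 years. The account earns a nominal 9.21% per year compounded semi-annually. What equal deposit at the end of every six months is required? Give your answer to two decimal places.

Periodic rate i = 0.0921/2 = 0.04605; n = 12 × 2 = 24 periods.
PMT = 105500 / ( [(1+0.04605)^24 − 1] / 0.04605 ) = 105500 / 42.262231 = 2,496.3187

C$2,496.32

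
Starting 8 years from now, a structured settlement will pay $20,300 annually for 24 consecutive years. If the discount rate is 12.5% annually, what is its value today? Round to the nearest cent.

$66,990.71

Value one period before first payment (t=7): 20300 × [1 − (1+0.125)^(−24)] / 0.125 = 20300 × 7.526381 = 152,785.5270
PV₀ = 152,785.5270 / (1+0.125)^7 = 152,785.5270 / 2.280697 = 66,990.7067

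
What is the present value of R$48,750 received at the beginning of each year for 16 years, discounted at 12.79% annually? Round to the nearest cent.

Annuity factor a(16|0.1279) × (1+i) = 7.533113; PV = 48750 × 7.533113 = 367,239.2563
Payments are at the start of each period, so multiply by (1+i).

R$367,239.26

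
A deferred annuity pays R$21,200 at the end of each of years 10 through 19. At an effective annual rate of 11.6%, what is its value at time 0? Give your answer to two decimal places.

Value one period before first payment (t=9): 21200 × [1 − (1+0.116)^(−10)] / 0.116 = 21200 × 5.743953 = 121,771.8096
Discount back 9 years: 121,771.8096 × (1+0.116)^(−9) = 121,771.8096 × 0.372411 = 45,349.1351

R$45,349.14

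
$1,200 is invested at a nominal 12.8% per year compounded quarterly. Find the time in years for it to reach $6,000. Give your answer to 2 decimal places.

12.77 years

Periodic rate i = 0.128/4 = 0.032.
n = ln(6000/1200) / ln(1+0.032) = ln(5.00000) / 0.031499 = 51.0954 quarters
= 51.0954/4 years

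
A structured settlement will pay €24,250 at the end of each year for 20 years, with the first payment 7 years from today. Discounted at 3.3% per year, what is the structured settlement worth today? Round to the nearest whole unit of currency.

€288,849

Value one period before first payment (t=6): 24250 × [1 − (1+0.033)^(−20)] / 0.033 = 24250 × 14.473077 = 350,972.1208
Discount back 6 years: 350,972.1208 × (1+0.033)^(−6) = 350,972.1208 × 0.822997 = 288,848.8820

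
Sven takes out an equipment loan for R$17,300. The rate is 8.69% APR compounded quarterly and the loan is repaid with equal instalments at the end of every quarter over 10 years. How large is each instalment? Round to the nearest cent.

i = 0.0869/4 = 0.021725 per quarter; n = 10·4 = 40.
PMT = 17300 / ( [1 − (1+0.021725)^(−40)] / 0.021725 ) = 17300 / 26.545861 = 651.7023

R$651.70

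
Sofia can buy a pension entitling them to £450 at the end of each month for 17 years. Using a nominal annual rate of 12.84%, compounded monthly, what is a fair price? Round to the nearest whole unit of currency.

With 12 periods per year: i = 0.0107, n = 204.
PV = 450 × [1 − (1+0.0107)^(−204)] / 0.0107 = 450 × 82.799986 = 37,259.9935

£37,260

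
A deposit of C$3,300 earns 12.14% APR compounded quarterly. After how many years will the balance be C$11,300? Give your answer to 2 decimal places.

10.29 years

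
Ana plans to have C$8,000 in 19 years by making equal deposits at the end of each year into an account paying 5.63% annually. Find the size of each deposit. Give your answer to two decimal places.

C$245.97

FV-annuity factor = 32.524338; PMT = 8000 / 32.524338 = 245.9696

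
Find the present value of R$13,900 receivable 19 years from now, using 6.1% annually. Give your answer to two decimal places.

PV = FV·(1+i)^(−n) = 13,900 × 0.324644 = 4,512.5550

R$4,512.55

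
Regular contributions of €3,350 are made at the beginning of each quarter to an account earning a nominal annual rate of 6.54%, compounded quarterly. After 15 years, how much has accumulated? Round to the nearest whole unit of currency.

€342,778

i = 0.0654/4 = 0.01635 per quarter; n = 15·4 = 60.
FV = PMT · [(1+i)^n − 1] / i × (1+i) = 3350 · 102.321680 = 342,777.6291
(annuity-due: payments at period start, so ×(1+i).)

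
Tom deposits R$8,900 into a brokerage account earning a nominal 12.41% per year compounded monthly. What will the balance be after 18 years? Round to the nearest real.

Periodic rate i = 0.1241/12 = 0.0103417; n = 18 × 12 = 216 periods.
8,900 × (1+0.0103417)^216 = 8,900 × 9.228794 = 82,136.2695

R$82,136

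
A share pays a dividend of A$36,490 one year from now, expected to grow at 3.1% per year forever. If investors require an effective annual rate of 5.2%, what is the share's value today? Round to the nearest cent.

A$1,737,619.05

PV = D₁/(r − g) = 36490/(0.052 − 0.031) = 1,737,619.0476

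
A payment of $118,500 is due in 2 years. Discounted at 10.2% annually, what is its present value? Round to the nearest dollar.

$97,579

PV = FV·(1+i)^(−n) = 118,500 × 0.823449 = 97,578.7300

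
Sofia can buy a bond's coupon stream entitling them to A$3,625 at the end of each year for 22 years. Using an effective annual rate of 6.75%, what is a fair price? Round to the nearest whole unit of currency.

A$40,942

PV = 3625 × [1 − (1+0.0675)^(−22)] / 0.0675 = 3625 × 11.294327 = 40,941.9371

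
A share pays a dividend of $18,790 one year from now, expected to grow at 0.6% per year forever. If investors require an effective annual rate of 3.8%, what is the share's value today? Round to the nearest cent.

$587,187.50

PV = PMT / (i − g) = 18790 / (0.038 − 0.006) = 18790 / 0.032000 = 587,187.5000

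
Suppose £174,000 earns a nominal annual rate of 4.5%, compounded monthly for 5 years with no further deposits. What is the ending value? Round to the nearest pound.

With 12 periods per year: i = 0.00375, n = 60.
FV = PV·(1+i)^n = 174,000 × 1.251796 = 217,812.4728

£217,812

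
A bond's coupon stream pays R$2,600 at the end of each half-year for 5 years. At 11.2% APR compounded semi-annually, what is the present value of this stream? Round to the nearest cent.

With 2 periods per year: i = 0.056, n = 10.
PV = 2600 × [1 − (1+0.056)^(−10)] / 0.056 = 2600 × 7.501602 = 19,504.1649

R$19,504.16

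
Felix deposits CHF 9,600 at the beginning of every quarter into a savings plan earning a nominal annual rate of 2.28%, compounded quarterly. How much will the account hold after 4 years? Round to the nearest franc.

CHF 161,258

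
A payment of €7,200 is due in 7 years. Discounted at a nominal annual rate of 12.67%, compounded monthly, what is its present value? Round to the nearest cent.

€2,979.72

i = 0.1267/12 = 0.0105583 per month; n = 7·12 = 84.
Discount factor = (1+0.0105583)^(−84) = 0.413850; PV = 7,200 × 0.413850 = 2,979.7232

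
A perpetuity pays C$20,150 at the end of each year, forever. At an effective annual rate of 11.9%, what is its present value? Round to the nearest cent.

C$169,327.73

PV = C/r = 20150/0.119 = 169,327.7311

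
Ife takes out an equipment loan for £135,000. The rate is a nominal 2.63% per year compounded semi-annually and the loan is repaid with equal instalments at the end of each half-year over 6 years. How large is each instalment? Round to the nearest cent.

With 2 periods per year: i = 0.01315, n = 12.
Annuity-PV factor = 11.034266; PMT = 135000 / 11.034266 = 12,234.6156

£12,234.62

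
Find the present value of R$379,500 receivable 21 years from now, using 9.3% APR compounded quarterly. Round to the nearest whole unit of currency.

R$55,048

With 4 periods per year: i = 0.02325, n = 84.
PV = 379,500 / (1 + 0.02325)^84 = 379,500 / 6.893936 = 55,048.3748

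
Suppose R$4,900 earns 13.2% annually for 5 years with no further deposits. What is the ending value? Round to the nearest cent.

FV = 4,900 × (1 + 0.132)^5 = 9,108.1089

R$9,108.11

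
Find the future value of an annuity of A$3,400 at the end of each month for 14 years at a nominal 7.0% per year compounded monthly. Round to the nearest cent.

A$965,724.70

Periodic rate i = 0.07/12 = 0.00583333; n = 14 × 12 = 168 periods.
Accumulation factor s(168|0.00583333) = 284.036677; FV = 3400 × 284.036677 = 965,724.7021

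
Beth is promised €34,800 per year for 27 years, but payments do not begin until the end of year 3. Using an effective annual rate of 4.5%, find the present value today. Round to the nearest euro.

€492,393

PV at t=2 (ordinary 27-year annuity): 34800 × a(27|0.045) = 34800 × 15.451303 = 537,705.3382
PV₀ = 537,705.3382 / (1+0.045)^2 = 537,705.3382 / 1.092025 = 492,392.8831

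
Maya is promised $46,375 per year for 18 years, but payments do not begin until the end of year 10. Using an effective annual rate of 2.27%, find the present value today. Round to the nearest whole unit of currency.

PV at t=9 (ordinary 18-year annuity): 46375 × a(18|0.0227) = 46375 × 14.642152 = 679,029.7813
Discount back 9 years: 679,029.7813 × (1+0.0227)^(−9) = 679,029.7813 × 0.817082 = 554,823.0797

$554,823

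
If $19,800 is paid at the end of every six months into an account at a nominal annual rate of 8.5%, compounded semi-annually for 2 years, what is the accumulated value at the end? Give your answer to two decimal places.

With 2 periods per year: i = 0.0425, n = 4.
Accumulation factor s(4|0.0425) = 4.262302; FV = 19800 × 4.262302 = 84,393.5750

$84,393.57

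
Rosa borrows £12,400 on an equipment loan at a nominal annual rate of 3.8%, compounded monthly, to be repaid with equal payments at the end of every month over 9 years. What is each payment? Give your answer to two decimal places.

£135.75

i = 0.038/12 = 0.00316667 per month; n = 9·12 = 108.
Annuity-PV factor = 91.347742; PMT = 12400 / 91.347742 = 135.7450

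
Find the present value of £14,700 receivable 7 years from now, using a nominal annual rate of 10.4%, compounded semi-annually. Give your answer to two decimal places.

£7,229.31

With 2 periods per year: i = 0.052, n = 14.
PV = 14,700 / (1 + 0.052)^14 = 14,700 / 2.033388 = 7,229.3122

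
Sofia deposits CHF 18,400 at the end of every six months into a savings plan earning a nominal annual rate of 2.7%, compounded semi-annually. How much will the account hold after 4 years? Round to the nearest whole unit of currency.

With 2 periods per year: i = 0.0135, n = 8.
FV = PMT · [(1+i)^n − 1] / i = 18400 · 8.388380 = 154,346.1938

CHF 154,346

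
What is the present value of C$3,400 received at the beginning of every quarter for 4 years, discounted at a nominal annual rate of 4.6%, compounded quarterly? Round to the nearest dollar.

C$49,999

i = 0.046/4 = 0.0115 per quarter; n = 4·4 = 16.
Annuity factor a(16|0.0115) × (1+i) = 14.705472; PV = 3400 × 14.705472 = 49,998.6047
(Beginning-of-period payments → annuity-due factor ×(1+i).)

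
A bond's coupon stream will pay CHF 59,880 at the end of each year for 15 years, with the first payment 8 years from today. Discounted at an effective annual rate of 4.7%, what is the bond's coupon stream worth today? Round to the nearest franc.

CHF 459,928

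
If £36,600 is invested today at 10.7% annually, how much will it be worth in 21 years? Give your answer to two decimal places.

36,600 × (1+0.107)^21 = 36,600 × 8.454736 = 309,443.3285

£309,443.33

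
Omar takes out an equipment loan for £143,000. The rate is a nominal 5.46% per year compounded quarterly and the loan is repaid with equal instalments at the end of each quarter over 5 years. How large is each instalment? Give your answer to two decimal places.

£8,218.72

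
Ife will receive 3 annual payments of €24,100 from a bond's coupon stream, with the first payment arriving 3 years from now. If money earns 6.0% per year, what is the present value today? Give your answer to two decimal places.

PV at t=2 (ordinary 3-year annuity): 24100 × a(3|0.06) = 24100 × 2.673012 = 64,419.5880
Discount back 2 years: 64,419.5880 × (1+0.06)^(−2) = 64,419.5880 × 0.889996 = 57,333.2040

€57,333.20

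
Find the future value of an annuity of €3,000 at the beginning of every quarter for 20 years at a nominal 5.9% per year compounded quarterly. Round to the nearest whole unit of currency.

€459,516

With 4 periods per year: i = 0.01475, n = 80.
Accumulation factor s(80|0.01475) × (1+i) = 153.172141; FV = 3000 × 153.172141 = 459,516.4233
Payments are at the start of each period, so multiply by (1+i).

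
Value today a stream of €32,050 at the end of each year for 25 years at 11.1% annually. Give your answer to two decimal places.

€267,958.35

PV = PMT · [1 − (1+i)^(−n)] / i = 32050 · 8.360635 = 267,958.3541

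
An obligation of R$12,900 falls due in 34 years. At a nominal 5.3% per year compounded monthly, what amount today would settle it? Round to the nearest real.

R$2,137

With 12 periods per year: i = 0.00441667, n = 408.
PV = FV·(1+i)^(−n) = 12,900 × 0.165624 = 2,136.5557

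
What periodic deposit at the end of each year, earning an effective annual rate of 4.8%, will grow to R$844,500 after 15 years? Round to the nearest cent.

PMT = 844500 / ( [(1+0.048)^15 − 1] / 0.048 ) = 844500 / 21.256577 = 39,728.8798

R$39,728.88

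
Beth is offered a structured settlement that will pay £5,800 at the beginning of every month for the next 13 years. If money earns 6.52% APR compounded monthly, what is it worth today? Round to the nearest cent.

£612,388.24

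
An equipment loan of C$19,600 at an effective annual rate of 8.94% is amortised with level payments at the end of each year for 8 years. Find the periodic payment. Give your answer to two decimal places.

C$3,533.32

Annuity-PV factor = 5.547183; PMT = 19600 / 5.547183 = 3,533.3248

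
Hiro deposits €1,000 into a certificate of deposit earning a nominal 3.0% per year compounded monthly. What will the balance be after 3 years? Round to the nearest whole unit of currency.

€1,094

i = 0.03/12 = 0.0025 per month; n = 3·12 = 36.
1,000 × (1+0.0025)^36 = 1,000 × 1.094051 = 1,094.0514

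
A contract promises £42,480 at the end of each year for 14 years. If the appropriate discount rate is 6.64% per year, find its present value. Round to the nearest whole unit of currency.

PV = PMT · [1 − (1+i)^(−n)] / i = 42480 · 8.937442 = 379,662.5296

£379,663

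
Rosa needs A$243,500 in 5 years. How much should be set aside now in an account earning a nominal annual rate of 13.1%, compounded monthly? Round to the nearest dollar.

With 12 periods per year: i = 0.0109167, n = 60.
PV = FV·(1+i)^(−n) = 243,500 × 0.521289 = 126,933.8827

A$126,934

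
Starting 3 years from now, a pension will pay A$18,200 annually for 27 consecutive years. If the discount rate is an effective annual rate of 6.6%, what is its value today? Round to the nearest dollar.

A$199,460

PV at t=2 (ordinary 27-year annuity): 18200 × a(27|0.066) = 18200 × 12.453704 = 226,657.4137
Discount back 2 years: 226,657.4137 × (1+0.066)^(−2) = 226,657.4137 × 0.880006 = 199,459.8644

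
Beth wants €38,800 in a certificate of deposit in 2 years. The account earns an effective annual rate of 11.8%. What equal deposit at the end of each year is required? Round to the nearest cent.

PMT = 38800 / ( [(1+0.118)^2 − 1] / 0.118 ) = 38800 / 2.118000 = 18,319.1690

€18,319.17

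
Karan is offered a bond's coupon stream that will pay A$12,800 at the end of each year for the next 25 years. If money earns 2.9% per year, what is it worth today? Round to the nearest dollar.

A$225,392

PV = 12800 × [1 − (1+0.029)^(−25)] / 0.029 = 12800 × 17.608775 = 225,392.3151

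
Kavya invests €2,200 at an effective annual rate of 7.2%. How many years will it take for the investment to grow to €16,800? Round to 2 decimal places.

n = ln(16800/2200) / ln(1+0.072) = ln(7.63636) / 0.069526 = 29.2397 years

29.24 years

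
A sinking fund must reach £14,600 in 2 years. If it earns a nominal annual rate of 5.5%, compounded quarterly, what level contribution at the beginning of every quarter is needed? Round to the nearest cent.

Periodic rate i = 0.055/4 = 0.01375; n = 2 × 4 = 8 periods.
FV-annuity factor × (1+i) = 8.511213; PMT = 14600 / 8.511213 = 1,715.3841

£1,715.38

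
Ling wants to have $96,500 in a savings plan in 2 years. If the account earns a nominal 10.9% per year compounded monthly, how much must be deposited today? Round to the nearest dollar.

$77,675

Periodic rate i = 0.109/12 = 0.00908333; n = 2 × 12 = 24 periods.
Discount factor = (1+0.00908333)^(−24) = 0.804917; PV = 96,500 × 0.804917 = 77,674.5092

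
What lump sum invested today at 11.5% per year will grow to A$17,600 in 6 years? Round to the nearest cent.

PV = FV·(1+i)^(−n) = 17,600 × 0.520416 = 9,159.3249

A$9,159.32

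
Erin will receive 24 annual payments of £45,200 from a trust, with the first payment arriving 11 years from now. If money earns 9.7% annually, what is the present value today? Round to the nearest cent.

£164,614.87

PV at t=10 (ordinary 24-year annuity): 45200 × a(24|0.097) = 45200 × 9.191723 = 415,465.8608
PV₀ = 415,465.8608 / (1+0.097)^10 = 415,465.8608 / 2.523866 = 164,614.8716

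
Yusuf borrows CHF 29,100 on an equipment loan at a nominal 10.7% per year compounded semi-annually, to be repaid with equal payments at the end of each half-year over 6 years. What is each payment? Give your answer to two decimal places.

Periodic rate i = 0.107/2 = 0.0535; n = 6 × 2 = 12 periods.
PMT = 29100 / ( [1 − (1+0.0535)^(−12)] / 0.0535 ) = 29100 / 8.690858 = 3,348.3461

CHF 3,348.35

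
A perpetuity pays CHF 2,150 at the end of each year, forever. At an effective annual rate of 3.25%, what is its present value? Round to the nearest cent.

CHF 66,153.85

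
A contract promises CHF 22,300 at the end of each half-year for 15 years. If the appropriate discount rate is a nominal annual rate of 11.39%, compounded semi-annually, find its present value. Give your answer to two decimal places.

Periodic rate i = 0.1139/2 = 0.05695; n = 15 × 2 = 30 periods.
PV = 22300 × [1 − (1+0.05695)^(−30)] / 0.05695 = 22300 × 14.225973 = 317,239.2076

CHF 317,239.21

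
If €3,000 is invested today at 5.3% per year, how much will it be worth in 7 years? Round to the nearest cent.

€4,306.45

FV = 3,000 × (1 + 0.053)^7 = 4,306.4544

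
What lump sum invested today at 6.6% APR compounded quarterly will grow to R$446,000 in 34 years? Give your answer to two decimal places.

R$48,164.91

With 4 periods per year: i = 0.0165, n = 136.
PV = FV·(1+i)^(−n) = 446,000 × 0.107993 = 48,164.9123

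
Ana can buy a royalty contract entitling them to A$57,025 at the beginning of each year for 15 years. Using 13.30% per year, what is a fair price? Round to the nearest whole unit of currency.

A$411,140

PV = PMT · [1 − (1+i)^(−n)] / i × (1+i) = 57025 · 7.209827 = 411,140.3967
(Beginning-of-period payments → annuity-due factor ×(1+i).)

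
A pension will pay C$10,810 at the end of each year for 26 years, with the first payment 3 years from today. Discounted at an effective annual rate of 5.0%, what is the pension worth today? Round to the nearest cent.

Value one period before first payment (t=2): 10810 × [1 − (1+0.05)^(−26)] / 0.05 = 10810 × 14.375185 = 155,395.7531
PV₀ = 155,395.7531 / (1+0.05)^2 = 155,395.7531 / 1.102500 = 140,948.5289

C$140,948.53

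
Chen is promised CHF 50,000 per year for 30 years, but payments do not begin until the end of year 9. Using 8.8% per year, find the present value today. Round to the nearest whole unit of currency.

CHF 266,326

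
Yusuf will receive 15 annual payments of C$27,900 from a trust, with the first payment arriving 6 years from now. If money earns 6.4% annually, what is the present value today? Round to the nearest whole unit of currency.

C$193,616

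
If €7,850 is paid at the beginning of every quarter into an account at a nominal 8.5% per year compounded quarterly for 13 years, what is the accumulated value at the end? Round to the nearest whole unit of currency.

€748,666

i = 0.085/4 = 0.02125 per quarter; n = 13·4 = 52.
Accumulation factor s(52|0.02125) × (1+i) = 95.371425; FV = 7850 × 95.371425 = 748,665.6871
(annuity-due: payments at period start, so ×(1+i).)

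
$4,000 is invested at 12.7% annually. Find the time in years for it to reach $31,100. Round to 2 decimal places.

n = ln(31100/4000) / ln(1+0.127) = ln(7.77500) / 0.119559 = 17.1540 years

17.15 years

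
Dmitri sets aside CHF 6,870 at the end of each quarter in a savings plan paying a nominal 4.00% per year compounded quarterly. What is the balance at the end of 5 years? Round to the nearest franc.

CHF 151,271

With 4 periods per year: i = 0.01, n = 20.
FV = PMT · [(1+i)^n − 1] / i = 6870 · 22.019004 = 151,270.5574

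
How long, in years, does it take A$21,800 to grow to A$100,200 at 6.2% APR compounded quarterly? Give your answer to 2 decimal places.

Periodic rate i = 0.062/4 = 0.0155.
n = ln(100200/21800) / ln(1+0.0155) = ln(4.59633) / 0.015381 = 99.1644 quarters
= 99.1644/4 years

24.79 years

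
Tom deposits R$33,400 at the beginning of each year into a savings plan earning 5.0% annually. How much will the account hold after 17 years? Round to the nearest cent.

R$906,221.65

FV = 33400 × [(1+0.05)^17 − 1] / 0.05 × (1+i) = 33400 × 27.132385 = 906,221.6481
Payments are at the start of each period, so multiply by (1+i).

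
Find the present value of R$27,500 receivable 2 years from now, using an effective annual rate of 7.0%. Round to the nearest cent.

PV = FV·(1+i)^(−n) = 27,500 × 0.873439 = 24,019.5650

R$24,019.57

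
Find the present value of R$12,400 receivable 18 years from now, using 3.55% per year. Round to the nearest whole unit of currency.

Discount factor = (1+0.0355)^(−18) = 0.533701; PV = 12,400 × 0.533701 = 6,617.8943

R$6,618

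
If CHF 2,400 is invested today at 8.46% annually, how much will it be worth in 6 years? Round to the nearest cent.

CHF 3,906.87

FV = 2,400 × (1 + 0.0846)^6 = 3,906.8689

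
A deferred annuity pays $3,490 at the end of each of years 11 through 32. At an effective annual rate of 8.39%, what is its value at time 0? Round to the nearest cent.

PV at t=10 (ordinary 22-year annuity): 3490 × a(22|0.0839) = 3490 × 9.893717 = 34,529.0716
PV₀ = 34,529.0716 / (1+0.0839)^10 = 34,529.0716 / 2.238165 = 15,427.4000

$15,427.40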